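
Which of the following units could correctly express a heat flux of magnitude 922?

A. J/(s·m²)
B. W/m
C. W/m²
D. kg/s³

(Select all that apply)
A, C, D

heat flux has SI base units: kg / s^3

Checking each option against kg / s^3:
  A. J/(s·m²): ✓ matches
  B. W/m: ✗ does not match
  C. W/m²: ✓ matches
  D. kg/s³: ✓ matches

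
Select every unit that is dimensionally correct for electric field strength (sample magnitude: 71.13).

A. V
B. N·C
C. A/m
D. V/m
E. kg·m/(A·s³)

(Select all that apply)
D, E

electric field strength has SI base units: kg * m / (A * s^3)

Checking each option against kg * m / (A * s^3):
  A. V: ✗ does not match
  B. N·C: ✗ does not match
  C. A/m: ✗ does not match
  D. V/m: ✓ matches
  E. kg·m/(A·s³): ✓ matches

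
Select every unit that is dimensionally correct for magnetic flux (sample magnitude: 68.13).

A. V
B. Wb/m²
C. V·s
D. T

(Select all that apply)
C

magnetic flux has SI base units: kg * m^2 / (A * s^2)

Checking each option against kg * m^2 / (A * s^2):
  A. V: ✗ does not match
  B. Wb/m²: ✗ does not match
  C. V·s: ✓ matches
  D. T: ✗ does not match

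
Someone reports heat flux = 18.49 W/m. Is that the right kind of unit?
No

heat flux has SI base units: kg / s^3
W/m does NOT reduce to kg / s^3; a valid unit for heat flux would be e.g. W/m².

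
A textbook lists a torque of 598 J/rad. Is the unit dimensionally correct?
Yes

torque has SI base units: kg * m^2 / s^2
J/rad reduces to the same SI base units, so it is a valid unit for torque.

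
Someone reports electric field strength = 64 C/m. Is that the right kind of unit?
No

electric field strength has SI base units: kg * m / (A * s^3)
C/m does NOT reduce to kg * m / (A * s^3); a valid unit for electric field strength would be e.g. V/m.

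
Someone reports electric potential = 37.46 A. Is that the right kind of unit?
No

electric potential has SI base units: kg * m^2 / (A * s^3)
A does NOT reduce to kg * m^2 / (A * s^3); a valid unit for electric potential would be e.g. V.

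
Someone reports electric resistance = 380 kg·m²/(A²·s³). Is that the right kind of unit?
Yes

electric resistance has SI base units: kg * m^2 / (A^2 * s^3)
kg·m²/(A²·s³) reduces to the same SI base units, so it is a valid unit for electric resistance.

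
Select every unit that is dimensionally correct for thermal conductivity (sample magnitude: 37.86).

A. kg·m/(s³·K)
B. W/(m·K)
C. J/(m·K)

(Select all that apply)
A, B

thermal conductivity has SI base units: kg * m / (s^3 * K)

Checking each option against kg * m / (s^3 * K):
  A. kg·m/(s³·K): ✓ matches
  B. W/(m·K): ✓ matches
  C. J/(m·K): ✗ does not match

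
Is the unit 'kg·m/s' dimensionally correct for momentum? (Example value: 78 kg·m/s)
Yes

momentum has SI base units: kg * m / s
kg·m/s reduces to the same SI base units, so it is a valid unit for momentum.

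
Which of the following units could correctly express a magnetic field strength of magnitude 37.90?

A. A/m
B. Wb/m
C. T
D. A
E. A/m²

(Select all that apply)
A

magnetic field strength has SI base units: A / m

Checking each option against A / m:
  A. A/m: ✓ matches
  B. Wb/m: ✗ does not match
  C. T: ✗ does not match
  D. A: ✗ does not match
  E. A/m²: ✗ does not match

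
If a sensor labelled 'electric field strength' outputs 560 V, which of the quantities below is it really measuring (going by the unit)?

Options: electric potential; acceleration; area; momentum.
electric potential

electric field strength should have units dimensionally equivalent to kg * m / (A * s^3) (e.g. V/m).
The given unit 'V' reduces to kg * m^2 / (A * s^3). Of the listed options, that is the dimensionality of electric potential.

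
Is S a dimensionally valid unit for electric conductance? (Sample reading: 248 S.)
Yes

electric conductance has SI base units: A^2 * s^3 / (kg * m^2)
S reduces to the same SI base units, so it is a valid unit for electric conductance.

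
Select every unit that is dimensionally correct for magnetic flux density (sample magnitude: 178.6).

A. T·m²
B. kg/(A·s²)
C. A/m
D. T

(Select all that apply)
B, D

magnetic flux density has SI base units: kg / (A * s^2)

Checking each option against kg / (A * s^2):
  A. T·m²: ✗ does not match
  B. kg/(A·s²): ✓ matches
  C. A/m: ✗ does not match
  D. T: ✓ matches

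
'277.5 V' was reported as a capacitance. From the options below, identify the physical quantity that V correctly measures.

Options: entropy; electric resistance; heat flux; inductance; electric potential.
electric potential

capacitance should have units dimensionally equivalent to A^2 * s^4 / (kg * m^2) (e.g. F).
The given unit 'V' reduces to kg * m^2 / (A * s^3). Of the listed options, that is the dimensionality of electric potential.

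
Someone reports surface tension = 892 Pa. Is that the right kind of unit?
No

surface tension has SI base units: kg / s^2
Pa does NOT reduce to kg / s^2; a valid unit for surface tension would be e.g. N/m.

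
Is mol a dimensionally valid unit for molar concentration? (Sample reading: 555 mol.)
No

molar concentration has SI base units: mol / m^3
mol does NOT reduce to mol / m^3; a valid unit for molar concentration would be e.g. mol/m³.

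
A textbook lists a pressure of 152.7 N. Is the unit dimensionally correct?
No

pressure has SI base units: kg / (m * s^2)
N does NOT reduce to kg / (m * s^2); a valid unit for pressure would be e.g. Pa.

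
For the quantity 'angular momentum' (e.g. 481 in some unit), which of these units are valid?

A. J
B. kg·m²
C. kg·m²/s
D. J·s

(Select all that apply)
C, D

angular momentum has SI base units: kg * m^2 / s

Checking each option against kg * m^2 / s:
  A. J: ✗ does not match
  B. kg·m²: ✗ does not match
  C. kg·m²/s: ✓ matches
  D. J·s: ✓ matches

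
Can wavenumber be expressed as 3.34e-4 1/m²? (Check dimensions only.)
No

wavenumber has SI base units: 1 / m
1/m² does NOT reduce to 1 / m; a valid unit for wavenumber would be e.g. 1/m.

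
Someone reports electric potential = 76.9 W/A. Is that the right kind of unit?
Yes

electric potential has SI base units: kg * m^2 / (A * s^3)
W/A reduces to the same SI base units, so it is a valid unit for electric potential.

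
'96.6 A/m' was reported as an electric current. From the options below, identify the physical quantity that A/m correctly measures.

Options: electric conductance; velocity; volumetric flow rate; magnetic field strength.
magnetic field strength

electric current should have units dimensionally equivalent to A (e.g. A).
The given unit 'A/m' reduces to A / m. Of the listed options, that is the dimensionality of magnetic field strength.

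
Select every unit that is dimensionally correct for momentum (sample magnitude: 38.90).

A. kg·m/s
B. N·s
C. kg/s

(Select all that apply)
A, B

momentum has SI base units: kg * m / s

Checking each option against kg * m / s:
  A. kg·m/s: ✓ matches
  B. N·s: ✓ matches
  C. kg/s: ✗ does not match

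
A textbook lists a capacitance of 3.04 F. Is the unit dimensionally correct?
Yes

capacitance has SI base units: A^2 * s^4 / (kg * m^2)
F reduces to the same SI base units, so it is a valid unit for capacitance.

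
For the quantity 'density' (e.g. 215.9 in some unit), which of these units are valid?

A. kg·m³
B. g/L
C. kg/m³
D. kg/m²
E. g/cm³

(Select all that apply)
B, C, E

density has SI base units: kg / m^3

Checking each option against kg / m^3:
  A. kg·m³: ✗ does not match
  B. g/L: ✓ matches
  C. kg/m³: ✓ matches
  D. kg/m²: ✗ does not match
  E. g/cm³: ✓ matches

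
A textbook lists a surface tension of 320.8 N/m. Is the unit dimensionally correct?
Yes

surface tension has SI base units: kg / s^2
N/m reduces to the same SI base units, so it is a valid unit for surface tension.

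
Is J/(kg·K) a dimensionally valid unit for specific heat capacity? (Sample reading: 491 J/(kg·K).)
Yes

specific heat capacity has SI base units: m^2 / (s^2 * K)
J/(kg·K) reduces to the same SI base units, so it is a valid unit for specific heat capacity.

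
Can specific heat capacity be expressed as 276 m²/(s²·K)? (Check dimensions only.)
Yes

specific heat capacity has SI base units: m^2 / (s^2 * K)
m²/(s²·K) reduces to the same SI base units, so it is a valid unit for specific heat capacity.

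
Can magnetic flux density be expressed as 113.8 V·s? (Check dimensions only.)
No

magnetic flux density has SI base units: kg / (A * s^2)
V·s does NOT reduce to kg / (A * s^2); a valid unit for magnetic flux density would be e.g. T.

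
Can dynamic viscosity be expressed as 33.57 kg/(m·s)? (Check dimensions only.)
Yes

dynamic viscosity has SI base units: kg / (m * s)
kg/(m·s) reduces to the same SI base units, so it is a valid unit for dynamic viscosity.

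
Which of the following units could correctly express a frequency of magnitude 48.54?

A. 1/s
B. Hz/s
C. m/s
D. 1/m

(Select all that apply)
A

frequency has SI base units: 1 / s

Checking each option against 1 / s:
  A. 1/s: ✓ matches
  B. Hz/s: ✗ does not match
  C. m/s: ✗ does not match
  D. 1/m: ✗ does not match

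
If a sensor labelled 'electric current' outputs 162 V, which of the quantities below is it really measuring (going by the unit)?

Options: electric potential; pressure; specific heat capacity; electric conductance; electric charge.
electric potential

electric current should have units dimensionally equivalent to A (e.g. A).
The given unit 'V' reduces to kg * m^2 / (A * s^3). Of the listed options, that is the dimensionality of electric potential.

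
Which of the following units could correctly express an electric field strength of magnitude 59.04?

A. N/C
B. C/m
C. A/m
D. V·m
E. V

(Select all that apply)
A

electric field strength has SI base units: kg * m / (A * s^3)

Checking each option against kg * m / (A * s^3):
  A. N/C: ✓ matches
  B. C/m: ✗ does not match
  C. A/m: ✗ does not match
  D. V·m: ✗ does not match
  E. V: ✗ does not match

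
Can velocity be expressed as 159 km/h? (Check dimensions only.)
Yes

velocity has SI base units: m / s
km/h reduces to the same SI base units, so it is a valid unit for velocity.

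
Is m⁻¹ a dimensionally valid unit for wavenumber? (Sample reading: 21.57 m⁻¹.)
Yes

wavenumber has SI base units: 1 / m
m⁻¹ reduces to the same SI base units, so it is a valid unit for wavenumber.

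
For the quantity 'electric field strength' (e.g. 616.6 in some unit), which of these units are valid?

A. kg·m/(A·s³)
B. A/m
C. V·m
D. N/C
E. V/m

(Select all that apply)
A, D, E

electric field strength has SI base units: kg * m / (A * s^3)

Checking each option against kg * m / (A * s^3):
  A. kg·m/(A·s³): ✓ matches
  B. A/m: ✗ does not match
  C. V·m: ✗ does not match
  D. N/C: ✓ matches
  E. V/m: ✓ matches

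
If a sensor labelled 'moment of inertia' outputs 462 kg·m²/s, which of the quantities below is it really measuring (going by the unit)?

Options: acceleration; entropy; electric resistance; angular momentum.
angular momentum

moment of inertia should have units dimensionally equivalent to kg * m^2 (e.g. kg·m²).
The given unit 'kg·m²/s' reduces to kg * m^2 / s. Of the listed options, that is the dimensionality of angular momentum.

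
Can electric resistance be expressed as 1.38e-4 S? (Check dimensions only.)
No

electric resistance has SI base units: kg * m^2 / (A^2 * s^3)
S does NOT reduce to kg * m^2 / (A^2 * s^3); a valid unit for electric resistance would be e.g. Ω.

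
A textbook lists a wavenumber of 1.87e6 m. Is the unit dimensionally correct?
No

wavenumber has SI base units: 1 / m
m does NOT reduce to 1 / m; a valid unit for wavenumber would be e.g. 1/m.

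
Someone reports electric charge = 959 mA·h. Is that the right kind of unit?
Yes

electric charge has SI base units: A * s
mA·h reduces to the same SI base units, so it is a valid unit for electric charge.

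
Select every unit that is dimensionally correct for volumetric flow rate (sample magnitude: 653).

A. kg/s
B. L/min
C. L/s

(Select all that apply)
B, C

volumetric flow rate has SI base units: m^3 / s

Checking each option against m^3 / s:
  A. kg/s: ✗ does not match
  B. L/min: ✓ matches
  C. L/s: ✓ matches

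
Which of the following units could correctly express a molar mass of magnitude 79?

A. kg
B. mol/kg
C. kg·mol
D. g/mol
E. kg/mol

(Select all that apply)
D, E

molar mass has SI base units: kg / mol

Checking each option against kg / mol:
  A. kg: ✗ does not match
  B. mol/kg: ✗ does not match
  C. kg·mol: ✗ does not match
  D. g/mol: ✓ matches
  E. kg/mol: ✓ matches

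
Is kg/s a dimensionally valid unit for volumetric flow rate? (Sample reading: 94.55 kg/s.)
No

volumetric flow rate has SI base units: m^3 / s
kg/s does NOT reduce to m^3 / s; a valid unit for volumetric flow rate would be e.g. m³/s.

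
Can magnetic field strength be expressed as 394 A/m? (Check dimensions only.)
Yes

magnetic field strength has SI base units: A / m
A/m reduces to the same SI base units, so it is a valid unit for magnetic field strength.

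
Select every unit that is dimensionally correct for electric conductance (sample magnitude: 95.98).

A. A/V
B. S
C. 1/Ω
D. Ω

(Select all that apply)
A, B, C

electric conductance has SI base units: A^2 * s^3 / (kg * m^2)

Checking each option against A^2 * s^3 / (kg * m^2):
  A. A/V: ✓ matches
  B. S: ✓ matches
  C. 1/Ω: ✓ matches
  D. Ω: ✗ does not match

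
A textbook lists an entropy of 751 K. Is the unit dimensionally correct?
No

entropy has SI base units: kg * m^2 / (s^2 * K)
K does NOT reduce to kg * m^2 / (s^2 * K); a valid unit for entropy would be e.g. J/K.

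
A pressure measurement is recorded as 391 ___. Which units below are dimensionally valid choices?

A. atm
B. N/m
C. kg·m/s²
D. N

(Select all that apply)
A

pressure has SI base units: kg / (m * s^2)

Checking each option against kg / (m * s^2):
  A. atm: ✓ matches
  B. N/m: ✗ does not match
  C. kg·m/s²: ✗ does not match
  D. N: ✗ does not match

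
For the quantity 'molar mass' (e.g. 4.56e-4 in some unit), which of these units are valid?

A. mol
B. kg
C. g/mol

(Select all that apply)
C

molar mass has SI base units: kg / mol

Checking each option against kg / mol:
  A. mol: ✗ does not match
  B. kg: ✗ does not match
  C. g/mol: ✓ matches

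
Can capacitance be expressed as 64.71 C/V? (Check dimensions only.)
Yes

capacitance has SI base units: A^2 * s^4 / (kg * m^2)
C/V reduces to the same SI base units, so it is a valid unit for capacitance.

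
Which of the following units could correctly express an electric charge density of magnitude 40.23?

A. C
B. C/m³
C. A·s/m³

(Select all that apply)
B, C

electric charge density has SI base units: A * s / m^3

Checking each option against A * s / m^3:
  A. C: ✗ does not match
  B. C/m³: ✓ matches
  C. A·s/m³: ✓ matches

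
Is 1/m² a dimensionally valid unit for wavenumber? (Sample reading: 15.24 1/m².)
No

wavenumber has SI base units: 1 / m
1/m² does NOT reduce to 1 / m; a valid unit for wavenumber would be e.g. 1/m.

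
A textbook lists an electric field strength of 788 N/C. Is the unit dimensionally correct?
Yes

electric field strength has SI base units: kg * m / (A * s^3)
N/C reduces to the same SI base units, so it is a valid unit for electric field strength.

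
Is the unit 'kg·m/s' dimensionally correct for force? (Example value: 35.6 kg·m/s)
No

force has SI base units: kg * m / s^2
kg·m/s does NOT reduce to kg * m / s^2; a valid unit for force would be e.g. N.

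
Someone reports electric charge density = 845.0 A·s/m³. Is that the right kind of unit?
Yes

electric charge density has SI base units: A * s / m^3
A·s/m³ reduces to the same SI base units, so it is a valid unit for electric charge density.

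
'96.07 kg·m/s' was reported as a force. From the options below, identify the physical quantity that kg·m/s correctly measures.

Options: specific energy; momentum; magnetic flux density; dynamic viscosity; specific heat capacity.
momentum

force should have units dimensionally equivalent to kg * m / s^2 (e.g. N).
The given unit 'kg·m/s' reduces to kg * m / s. Of the listed options, that is the dimensionality of momentum.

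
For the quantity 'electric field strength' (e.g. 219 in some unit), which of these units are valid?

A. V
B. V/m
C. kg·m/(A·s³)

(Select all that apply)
B, C

electric field strength has SI base units: kg * m / (A * s^3)

Checking each option against kg * m / (A * s^3):
  A. V: ✗ does not match
  B. V/m: ✓ matches
  C. kg·m/(A·s³): ✓ matches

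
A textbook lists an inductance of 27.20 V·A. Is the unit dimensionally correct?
No

inductance has SI base units: kg * m^2 / (A^2 * s^2)
V·A does NOT reduce to kg * m^2 / (A^2 * s^2); a valid unit for inductance would be e.g. H.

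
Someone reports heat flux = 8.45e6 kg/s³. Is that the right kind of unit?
Yes

heat flux has SI base units: kg / s^3
kg/s³ reduces to the same SI base units, so it is a valid unit for heat flux.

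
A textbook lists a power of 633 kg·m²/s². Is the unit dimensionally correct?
No

power has SI base units: kg * m^2 / s^3
kg·m²/s² does NOT reduce to kg * m^2 / s^3; a valid unit for power would be e.g. W.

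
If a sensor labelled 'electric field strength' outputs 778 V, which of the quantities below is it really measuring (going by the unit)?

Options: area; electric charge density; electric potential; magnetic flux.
electric potential

electric field strength should have units dimensionally equivalent to kg * m / (A * s^3) (e.g. V/m).
The given unit 'V' reduces to kg * m^2 / (A * s^3). Of the listed options, that is the dimensionality of electric potential.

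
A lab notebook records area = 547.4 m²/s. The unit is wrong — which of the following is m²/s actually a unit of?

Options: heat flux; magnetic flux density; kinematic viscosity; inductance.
kinematic viscosity

area should have units dimensionally equivalent to m^2 (e.g. m²).
The given unit 'm²/s' reduces to m^2 / s. Of the listed options, that is the dimensionality of kinematic viscosity.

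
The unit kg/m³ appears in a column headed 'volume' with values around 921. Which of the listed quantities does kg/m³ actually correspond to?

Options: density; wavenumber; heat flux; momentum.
density

volume should have units dimensionally equivalent to m^3 (e.g. m³).
The given unit 'kg/m³' reduces to kg / m^3. Of the listed options, that is the dimensionality of density.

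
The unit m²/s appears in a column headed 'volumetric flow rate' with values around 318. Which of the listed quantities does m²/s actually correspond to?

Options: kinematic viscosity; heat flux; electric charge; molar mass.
kinematic viscosity

volumetric flow rate should have units dimensionally equivalent to m^3 / s (e.g. m³/s).
The given unit 'm²/s' reduces to m^2 / s. Of the listed options, that is the dimensionality of kinematic viscosity.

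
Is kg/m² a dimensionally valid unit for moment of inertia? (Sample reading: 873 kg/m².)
No

moment of inertia has SI base units: kg * m^2
kg/m² does NOT reduce to kg * m^2; a valid unit for moment of inertia would be e.g. kg·m².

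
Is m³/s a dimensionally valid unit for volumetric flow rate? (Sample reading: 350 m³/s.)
Yes

volumetric flow rate has SI base units: m^3 / s
m³/s reduces to the same SI base units, so it is a valid unit for volumetric flow rate.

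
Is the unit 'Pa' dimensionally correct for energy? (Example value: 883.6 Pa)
No

energy has SI base units: kg * m^2 / s^2
Pa does NOT reduce to kg * m^2 / s^2; a valid unit for energy would be e.g. J.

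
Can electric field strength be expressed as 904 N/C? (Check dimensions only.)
Yes

electric field strength has SI base units: kg * m / (A * s^3)
N/C reduces to the same SI base units, so it is a valid unit for electric field strength.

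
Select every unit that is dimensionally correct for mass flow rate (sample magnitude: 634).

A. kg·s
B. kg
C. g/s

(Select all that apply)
C

mass flow rate has SI base units: kg / s

Checking each option against kg / s:
  A. kg·s: ✗ does not match
  B. kg: ✗ does not match
  C. g/s: ✓ matches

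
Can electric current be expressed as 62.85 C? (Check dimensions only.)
No

electric current has SI base units: A
C does NOT reduce to A; a valid unit for electric current would be e.g. A.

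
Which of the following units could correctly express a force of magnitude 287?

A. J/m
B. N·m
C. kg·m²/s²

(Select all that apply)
A

force has SI base units: kg * m / s^2

Checking each option against kg * m / s^2:
  A. J/m: ✓ matches
  B. N·m: ✗ does not match
  C. kg·m²/s²: ✗ does not match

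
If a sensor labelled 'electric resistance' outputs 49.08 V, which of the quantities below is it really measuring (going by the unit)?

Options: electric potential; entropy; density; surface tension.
electric potential

electric resistance should have units dimensionally equivalent to kg * m^2 / (A^2 * s^3) (e.g. Ω).
The given unit 'V' reduces to kg * m^2 / (A * s^3). Of the listed options, that is the dimensionality of electric potential.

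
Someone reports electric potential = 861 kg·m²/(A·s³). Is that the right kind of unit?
Yes

electric potential has SI base units: kg * m^2 / (A * s^3)
kg·m²/(A·s³) reduces to the same SI base units, so it is a valid unit for electric potential.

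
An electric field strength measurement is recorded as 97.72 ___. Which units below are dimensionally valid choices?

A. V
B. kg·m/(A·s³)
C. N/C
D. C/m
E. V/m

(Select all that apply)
B, C, E

electric field strength has SI base units: kg * m / (A * s^3)

Checking each option against kg * m / (A * s^3):
  A. V: ✗ does not match
  B. kg·m/(A·s³): ✓ matches
  C. N/C: ✓ matches
  D. C/m: ✗ does not match
  E. V/m: ✓ matches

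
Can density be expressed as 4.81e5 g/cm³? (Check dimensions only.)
Yes

density has SI base units: kg / m^3
g/cm³ reduces to the same SI base units, so it is a valid unit for density.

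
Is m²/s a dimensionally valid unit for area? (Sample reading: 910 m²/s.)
No

area has SI base units: m^2
m²/s does NOT reduce to m^2; a valid unit for area would be e.g. m².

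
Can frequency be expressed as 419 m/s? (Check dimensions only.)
No

frequency has SI base units: 1 / s
m/s does NOT reduce to 1 / s; a valid unit for frequency would be e.g. Hz.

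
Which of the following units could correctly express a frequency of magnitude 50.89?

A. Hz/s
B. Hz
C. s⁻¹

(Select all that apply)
B, C

frequency has SI base units: 1 / s

Checking each option against 1 / s:
  A. Hz/s: ✗ does not match
  B. Hz: ✓ matches
  C. s⁻¹: ✓ matches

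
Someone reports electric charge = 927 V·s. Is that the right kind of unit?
No

electric charge has SI base units: A * s
V·s does NOT reduce to A * s; a valid unit for electric charge would be e.g. C.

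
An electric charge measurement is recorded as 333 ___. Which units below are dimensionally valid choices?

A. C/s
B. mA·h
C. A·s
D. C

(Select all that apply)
B, C, D

electric charge has SI base units: A * s

Checking each option against A * s:
  A. C/s: ✗ does not match
  B. mA·h: ✓ matches
  C. A·s: ✓ matches
  D. C: ✓ matches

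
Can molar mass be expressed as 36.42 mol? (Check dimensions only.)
No

molar mass has SI base units: kg / mol
mol does NOT reduce to kg / mol; a valid unit for molar mass would be e.g. kg/mol.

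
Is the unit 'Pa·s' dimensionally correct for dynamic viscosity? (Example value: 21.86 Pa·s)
Yes

dynamic viscosity has SI base units: kg / (m * s)
Pa·s reduces to the same SI base units, so it is a valid unit for dynamic viscosity.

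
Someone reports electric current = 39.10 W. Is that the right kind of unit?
No

electric current has SI base units: A
W does NOT reduce to A; a valid unit for electric current would be e.g. A.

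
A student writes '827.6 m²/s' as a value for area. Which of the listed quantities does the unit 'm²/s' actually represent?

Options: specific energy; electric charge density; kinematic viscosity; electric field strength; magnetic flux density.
kinematic viscosity

area should have units dimensionally equivalent to m^2 (e.g. m²).
The given unit 'm²/s' reduces to m^2 / s. Of the listed options, that is the dimensionality of kinematic viscosity.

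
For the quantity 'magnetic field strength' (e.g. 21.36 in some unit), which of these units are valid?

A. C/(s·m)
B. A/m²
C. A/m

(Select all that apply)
A, C

magnetic field strength has SI base units: A / m

Checking each option against A / m:
  A. C/(s·m): ✓ matches
  B. A/m²: ✗ does not match
  C. A/m: ✓ matches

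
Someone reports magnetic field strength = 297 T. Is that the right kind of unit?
No

magnetic field strength has SI base units: A / m
T does NOT reduce to A / m; a valid unit for magnetic field strength would be e.g. A/m.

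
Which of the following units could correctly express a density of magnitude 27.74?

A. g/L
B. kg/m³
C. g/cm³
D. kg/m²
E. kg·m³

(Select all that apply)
A, B, C

density has SI base units: kg / m^3

Checking each option against kg / m^3:
  A. g/L: ✓ matches
  B. kg/m³: ✓ matches
  C. g/cm³: ✓ matches
  D. kg/m²: ✗ does not match
  E. kg·m³: ✗ does not match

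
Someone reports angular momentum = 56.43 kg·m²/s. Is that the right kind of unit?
Yes

angular momentum has SI base units: kg * m^2 / s
kg·m²/s reduces to the same SI base units, so it is a valid unit for angular momentum.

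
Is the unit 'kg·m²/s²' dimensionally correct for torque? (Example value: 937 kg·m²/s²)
Yes

torque has SI base units: kg * m^2 / s^2
kg·m²/s² reduces to the same SI base units, so it is a valid unit for torque.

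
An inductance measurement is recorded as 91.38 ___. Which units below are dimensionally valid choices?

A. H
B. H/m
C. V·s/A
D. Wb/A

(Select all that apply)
A, C, D

inductance has SI base units: kg * m^2 / (A^2 * s^2)

Checking each option against kg * m^2 / (A^2 * s^2):
  A. H: ✓ matches
  B. H/m: ✗ does not match
  C. V·s/A: ✓ matches
  D. Wb/A: ✓ matches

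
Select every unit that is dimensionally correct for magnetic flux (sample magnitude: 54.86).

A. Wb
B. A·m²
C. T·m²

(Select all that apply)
A, C

magnetic flux has SI base units: kg * m^2 / (A * s^2)

Checking each option against kg * m^2 / (A * s^2):
  A. Wb: ✓ matches
  B. A·m²: ✗ does not match
  C. T·m²: ✓ matches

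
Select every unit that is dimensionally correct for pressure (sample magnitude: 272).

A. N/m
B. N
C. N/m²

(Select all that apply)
C

pressure has SI base units: kg / (m * s^2)

Checking each option against kg / (m * s^2):
  A. N/m: ✗ does not match
  B. N: ✗ does not match
  C. N/m²: ✓ matches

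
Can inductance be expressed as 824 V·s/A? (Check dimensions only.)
Yes

inductance has SI base units: kg * m^2 / (A^2 * s^2)
V·s/A reduces to the same SI base units, so it is a valid unit for inductance.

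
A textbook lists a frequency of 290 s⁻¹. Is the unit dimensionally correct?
Yes

frequency has SI base units: 1 / s
s⁻¹ reduces to the same SI base units, so it is a valid unit for frequency.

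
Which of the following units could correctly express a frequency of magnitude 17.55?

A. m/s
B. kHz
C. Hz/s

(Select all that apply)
B

frequency has SI base units: 1 / s

Checking each option against 1 / s:
  A. m/s: ✗ does not match
  B. kHz: ✓ matches
  C. Hz/s: ✗ does not match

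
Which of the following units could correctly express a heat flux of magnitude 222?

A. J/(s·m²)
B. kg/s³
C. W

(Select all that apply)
A, B

heat flux has SI base units: kg / s^3

Checking each option against kg / s^3:
  A. J/(s·m²): ✓ matches
  B. kg/s³: ✓ matches
  C. W: ✗ does not match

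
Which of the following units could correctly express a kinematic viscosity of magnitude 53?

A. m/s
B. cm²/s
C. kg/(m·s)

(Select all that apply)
B

kinematic viscosity has SI base units: m^2 / s

Checking each option against m^2 / s:
  A. m/s: ✗ does not match
  B. cm²/s: ✓ matches
  C. kg/(m·s): ✗ does not match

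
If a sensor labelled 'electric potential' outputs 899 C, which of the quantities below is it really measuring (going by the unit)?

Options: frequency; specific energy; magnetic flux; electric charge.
electric charge

electric potential should have units dimensionally equivalent to kg * m^2 / (A * s^3) (e.g. V).
The given unit 'C' reduces to A * s. Of the listed options, that is the dimensionality of electric charge.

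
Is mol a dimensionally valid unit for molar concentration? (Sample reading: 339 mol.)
No

molar concentration has SI base units: mol / m^3
mol does NOT reduce to mol / m^3; a valid unit for molar concentration would be e.g. mol/m³.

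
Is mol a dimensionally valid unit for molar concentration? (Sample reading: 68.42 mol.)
No

molar concentration has SI base units: mol / m^3
mol does NOT reduce to mol / m^3; a valid unit for molar concentration would be e.g. mol/m³.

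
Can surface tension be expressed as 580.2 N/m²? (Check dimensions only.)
No

surface tension has SI base units: kg / s^2
N/m² does NOT reduce to kg / s^2; a valid unit for surface tension would be e.g. N/m.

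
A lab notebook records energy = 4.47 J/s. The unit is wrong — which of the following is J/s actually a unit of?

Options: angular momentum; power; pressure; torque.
power

energy should have units dimensionally equivalent to kg * m^2 / s^2 (e.g. J).
The given unit 'J/s' reduces to kg * m^2 / s^3. Of the listed options, that is the dimensionality of power.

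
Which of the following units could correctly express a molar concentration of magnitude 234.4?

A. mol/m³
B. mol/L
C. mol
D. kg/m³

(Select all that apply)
A, B

molar concentration has SI base units: mol / m^3

Checking each option against mol / m^3:
  A. mol/m³: ✓ matches
  B. mol/L: ✓ matches
  C. mol: ✗ does not match
  D. kg/m³: ✗ does not match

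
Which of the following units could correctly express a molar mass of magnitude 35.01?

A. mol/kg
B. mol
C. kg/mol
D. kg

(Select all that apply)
C

molar mass has SI base units: kg / mol

Checking each option against kg / mol:
  A. mol/kg: ✗ does not match
  B. mol: ✗ does not match
  C. kg/mol: ✓ matches
  D. kg: ✗ does not match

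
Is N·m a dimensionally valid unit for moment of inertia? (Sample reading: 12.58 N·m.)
No

moment of inertia has SI base units: kg * m^2
N·m does NOT reduce to kg * m^2; a valid unit for moment of inertia would be e.g. kg·m².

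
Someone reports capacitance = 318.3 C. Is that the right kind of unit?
No

capacitance has SI base units: A^2 * s^4 / (kg * m^2)
C does NOT reduce to A^2 * s^4 / (kg * m^2); a valid unit for capacitance would be e.g. F.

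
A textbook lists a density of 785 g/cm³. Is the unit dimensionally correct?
Yes

density has SI base units: kg / m^3
g/cm³ reduces to the same SI base units, so it is a valid unit for density.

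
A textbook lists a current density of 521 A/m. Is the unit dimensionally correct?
No

current density has SI base units: A / m^2
A/m does NOT reduce to A / m^2; a valid unit for current density would be e.g. A/m².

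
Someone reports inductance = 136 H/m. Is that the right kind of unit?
No

inductance has SI base units: kg * m^2 / (A^2 * s^2)
H/m does NOT reduce to kg * m^2 / (A^2 * s^2); a valid unit for inductance would be e.g. H.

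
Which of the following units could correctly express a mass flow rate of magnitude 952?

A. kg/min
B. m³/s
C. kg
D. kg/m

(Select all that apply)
A

mass flow rate has SI base units: kg / s

Checking each option against kg / s:
  A. kg/min: ✓ matches
  B. m³/s: ✗ does not match
  C. kg: ✗ does not match
  D. kg/m: ✗ does not match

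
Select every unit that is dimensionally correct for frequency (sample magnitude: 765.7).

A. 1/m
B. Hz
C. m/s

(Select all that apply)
B

frequency has SI base units: 1 / s

Checking each option against 1 / s:
  A. 1/m: ✗ does not match
  B. Hz: ✓ matches
  C. m/s: ✗ does not match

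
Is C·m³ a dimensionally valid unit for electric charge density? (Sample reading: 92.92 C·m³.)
No

electric charge density has SI base units: A * s / m^3
C·m³ does NOT reduce to A * s / m^3; a valid unit for electric charge density would be e.g. C/m³.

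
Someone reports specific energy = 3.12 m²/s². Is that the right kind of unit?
Yes

specific energy has SI base units: m^2 / s^2
m²/s² reduces to the same SI base units, so it is a valid unit for specific energy.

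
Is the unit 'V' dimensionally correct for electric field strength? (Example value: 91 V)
No

electric field strength has SI base units: kg * m / (A * s^3)
V does NOT reduce to kg * m / (A * s^3); a valid unit for electric field strength would be e.g. V/m.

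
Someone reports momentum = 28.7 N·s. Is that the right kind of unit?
Yes

momentum has SI base units: kg * m / s
N·s reduces to the same SI base units, so it is a valid unit for momentum.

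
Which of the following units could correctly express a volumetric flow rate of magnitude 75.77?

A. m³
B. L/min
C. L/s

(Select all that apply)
B, C

volumetric flow rate has SI base units: m^3 / s

Checking each option against m^3 / s:
  A. m³: ✗ does not match
  B. L/min: ✓ matches
  C. L/s: ✓ matches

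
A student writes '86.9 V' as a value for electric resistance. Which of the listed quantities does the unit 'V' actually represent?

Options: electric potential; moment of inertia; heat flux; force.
electric potential

electric resistance should have units dimensionally equivalent to kg * m^2 / (A^2 * s^3) (e.g. Ω).
The given unit 'V' reduces to kg * m^2 / (A * s^3). Of the listed options, that is the dimensionality of electric potential.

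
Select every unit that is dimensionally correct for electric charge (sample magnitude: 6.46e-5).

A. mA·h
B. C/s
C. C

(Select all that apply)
A, C

electric charge has SI base units: A * s

Checking each option against A * s:
  A. mA·h: ✓ matches
  B. C/s: ✗ does not match
  C. C: ✓ matches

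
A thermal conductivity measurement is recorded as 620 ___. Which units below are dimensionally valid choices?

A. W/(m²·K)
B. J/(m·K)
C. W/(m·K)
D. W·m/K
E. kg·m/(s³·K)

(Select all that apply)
C, E

thermal conductivity has SI base units: kg * m / (s^3 * K)

Checking each option against kg * m / (s^3 * K):
  A. W/(m²·K): ✗ does not match
  B. J/(m·K): ✗ does not match
  C. W/(m·K): ✓ matches
  D. W·m/K: ✗ does not match
  E. kg·m/(s³·K): ✓ matches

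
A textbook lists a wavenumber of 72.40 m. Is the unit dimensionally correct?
No

wavenumber has SI base units: 1 / m
m does NOT reduce to 1 / m; a valid unit for wavenumber would be e.g. 1/m.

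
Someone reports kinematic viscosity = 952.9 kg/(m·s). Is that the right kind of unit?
No

kinematic viscosity has SI base units: m^2 / s
kg/(m·s) does NOT reduce to m^2 / s; a valid unit for kinematic viscosity would be e.g. m²/s.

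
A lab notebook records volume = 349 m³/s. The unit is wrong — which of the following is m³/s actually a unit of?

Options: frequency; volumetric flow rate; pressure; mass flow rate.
volumetric flow rate

volume should have units dimensionally equivalent to m^3 (e.g. m³).
The given unit 'm³/s' reduces to m^3 / s. Of the listed options, that is the dimensionality of volumetric flow rate.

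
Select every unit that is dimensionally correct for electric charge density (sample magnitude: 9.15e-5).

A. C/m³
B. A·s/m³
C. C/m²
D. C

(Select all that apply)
A, B

electric charge density has SI base units: A * s / m^3

Checking each option against A * s / m^3:
  A. C/m³: ✓ matches
  B. A·s/m³: ✓ matches
  C. C/m²: ✗ does not match
  D. C: ✗ does not match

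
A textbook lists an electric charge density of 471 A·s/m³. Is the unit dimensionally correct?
Yes

electric charge density has SI base units: A * s / m^3
A·s/m³ reduces to the same SI base units, so it is a valid unit for electric charge density.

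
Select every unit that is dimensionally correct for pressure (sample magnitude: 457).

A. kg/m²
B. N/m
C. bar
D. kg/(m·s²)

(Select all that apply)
C, D

pressure has SI base units: kg / (m * s^2)

Checking each option against kg / (m * s^2):
  A. kg/m²: ✗ does not match
  B. N/m: ✗ does not match
  C. bar: ✓ matches
  D. kg/(m·s²): ✓ matches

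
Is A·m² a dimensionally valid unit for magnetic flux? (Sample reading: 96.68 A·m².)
No

magnetic flux has SI base units: kg * m^2 / (A * s^2)
A·m² does NOT reduce to kg * m^2 / (A * s^2); a valid unit for magnetic flux would be e.g. Wb.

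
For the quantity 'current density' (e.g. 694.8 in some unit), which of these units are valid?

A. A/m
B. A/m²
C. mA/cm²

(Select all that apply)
B, C

current density has SI base units: A / m^2

Checking each option against A / m^2:
  A. A/m: ✗ does not match
  B. A/m²: ✓ matches
  C. mA/cm²: ✓ matches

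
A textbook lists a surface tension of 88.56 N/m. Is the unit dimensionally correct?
Yes

surface tension has SI base units: kg / s^2
N/m reduces to the same SI base units, so it is a valid unit for surface tension.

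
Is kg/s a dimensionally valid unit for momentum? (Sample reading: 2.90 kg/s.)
No

momentum has SI base units: kg * m / s
kg/s does NOT reduce to kg * m / s; a valid unit for momentum would be e.g. kg·m/s.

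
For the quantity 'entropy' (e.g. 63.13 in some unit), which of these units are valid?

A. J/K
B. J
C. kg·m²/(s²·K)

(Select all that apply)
A, C

entropy has SI base units: kg * m^2 / (s^2 * K)

Checking each option against kg * m^2 / (s^2 * K):
  A. J/K: ✓ matches
  B. J: ✗ does not match
  C. kg·m²/(s²·K): ✓ matches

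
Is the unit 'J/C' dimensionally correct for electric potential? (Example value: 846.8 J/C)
Yes

electric potential has SI base units: kg * m^2 / (A * s^3)
J/C reduces to the same SI base units, so it is a valid unit for electric potential.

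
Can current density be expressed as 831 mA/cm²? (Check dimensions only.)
Yes

current density has SI base units: A / m^2
mA/cm² reduces to the same SI base units, so it is a valid unit for current density.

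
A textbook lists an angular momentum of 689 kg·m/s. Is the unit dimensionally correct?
No

angular momentum has SI base units: kg * m^2 / s
kg·m/s does NOT reduce to kg * m^2 / s; a valid unit for angular momentum would be e.g. kg·m²/s.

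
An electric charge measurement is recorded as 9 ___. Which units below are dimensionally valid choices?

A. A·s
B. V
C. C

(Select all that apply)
A, C

electric charge has SI base units: A * s

Checking each option against A * s:
  A. A·s: ✓ matches
  B. V: ✗ does not match
  C. C: ✓ matches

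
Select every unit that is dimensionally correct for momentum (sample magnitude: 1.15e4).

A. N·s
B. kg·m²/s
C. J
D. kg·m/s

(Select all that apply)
A, D

momentum has SI base units: kg * m / s

Checking each option against kg * m / s:
  A. N·s: ✓ matches
  B. kg·m²/s: ✗ does not match
  C. J: ✗ does not match
  D. kg·m/s: ✓ matches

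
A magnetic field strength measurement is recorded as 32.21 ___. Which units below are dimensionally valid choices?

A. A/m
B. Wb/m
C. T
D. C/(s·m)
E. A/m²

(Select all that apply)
A, D

magnetic field strength has SI base units: A / m

Checking each option against A / m:
  A. A/m: ✓ matches
  B. Wb/m: ✗ does not match
  C. T: ✗ does not match
  D. C/(s·m): ✓ matches
  E. A/m²: ✗ does not match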